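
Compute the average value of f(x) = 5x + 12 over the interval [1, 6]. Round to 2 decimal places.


Average value = 1/(b-a) * integral from a to b of f(x) dx
First compute the integral of 5x + 12:
F(x) = (5/2)x^2 + 12x
F(6) = 5/2 * 36 + 12 * 6 = 162
F(1) = 5/2 * 1 + 12 * 1 = 29/2
Integral = 162 - 29/2 = 295/2
Average = (295/2) / (6 - 1) = (295/2) / 5
= 59/2 = 29.50

29.50


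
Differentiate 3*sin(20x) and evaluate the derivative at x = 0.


Apply the chain rule to differentiate 3*sin(20x):
d/dx [3*sin(20x)]
= 3 * cos(20x) * d/dx(20x)
= 3 * 20 * cos(20x)
= 60 * cos(20x)
Evaluate at x = 0:
= 60 * cos(0)
= 60 * 1
= 60

60


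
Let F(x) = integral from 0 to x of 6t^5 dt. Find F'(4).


By the Fundamental Theorem of Calculus (Part 1):
If F(x) = integral from 0 to x of f(t) dt, then F'(x) = f(x)
Here f(t) = 6t^5
So F'(x) = 6x^5
Evaluate at x = 4:
F'(4) = 6 * 4^5
= 6 * 1024
= 6144

6144


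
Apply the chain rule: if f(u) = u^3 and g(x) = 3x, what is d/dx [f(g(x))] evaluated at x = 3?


Using the chain rule: (f(g(x)))' = f'(g(x)) * g'(x)
First, find g(3):
g(3) = 3 * 3 + 0 = 9
Next, f'(u) = 3u^2
And g'(x) = 3
So f'(g(3)) * g'(3)
= 3 * 9^2 * 3
= 3 * 81 * 3
= 729

729


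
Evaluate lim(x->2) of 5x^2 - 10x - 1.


Since polynomials are continuous, we use direct substitution.
lim(x->2) of 5x^2 - 10x - 1
= 5 * 2^2 - 10 * 2 - 1
= 20 - 20 - 1
= -1

-1


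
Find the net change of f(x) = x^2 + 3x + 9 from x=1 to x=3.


Net change = f(b) - f(a)
f(x) = x^2 + 3x + 9
Compute f(3):
f(3) = 1 * 3^2 + 3 * 3 + 9
= 9 + 9 + 9
= 27
Compute f(1):
f(1) = 1 * 1^2 + 3 * 1 + 9
= 1 + 3 + 9
= 13
Net change = 27 - 13 = 14

14


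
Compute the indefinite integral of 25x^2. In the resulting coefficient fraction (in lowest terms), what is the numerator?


Apply the power rule for integration:
integral of ax^n dx = a/(n+1) * x^(n+1) + C
integral of 25x^2 dx
= 25/3 * x^3 + C
The coefficient in lowest terms is 25/3, and its numerator is 25

25


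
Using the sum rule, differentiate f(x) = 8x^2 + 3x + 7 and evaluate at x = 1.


Differentiate term by term using power and sum rules:
f(x) = 8x^2 + 3x + 7
f'(x) = 16x + 3
Substitute x = 1:
f'(1) = 16 * 1 + 3
= 16 + 3
= 19

19


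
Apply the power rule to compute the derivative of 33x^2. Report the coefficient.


We apply the power rule: d/dx [ax^n] = a*n * x^(n-1)
d/dx [33x^2]
= 33 * 2 * x^(2-1)
= 66x
The coefficient is 66

66


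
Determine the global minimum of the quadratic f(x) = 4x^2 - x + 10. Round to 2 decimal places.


For a quadratic f(x) = ax^2 + bx + c with a > 0, the minimum is at the vertex.
Vertex x-coordinate: x = -b/(2a)
x = -(-1) / (2 * 4)
x = 1/8
Substitute back to find the minimum value:
f(1/8) = 4 * (1/8)^2 - 1 * (1/8) + 10
= 1/16 - 1/8 + 10
= 159/16 ≈ 9.94

9.94


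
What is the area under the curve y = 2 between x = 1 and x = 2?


The area under a constant function y = 2 is a rectangle.
Width = 2 - 1 = 1
Height = 2
Area = width * height
= 1 * 2
= 2

2


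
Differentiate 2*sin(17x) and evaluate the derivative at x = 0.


Apply the chain rule to differentiate 2*sin(17x):
d/dx [2*sin(17x)]
= 2 * cos(17x) * d/dx(17x)
= 2 * 17 * cos(17x)
= 34 * cos(17x)
Evaluate at x = 0:
= 34 * cos(0)
= 34 * 1
= 34

34


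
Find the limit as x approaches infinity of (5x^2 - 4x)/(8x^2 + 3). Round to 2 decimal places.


For limits at infinity with equal-degree polynomials,
we compare leading coefficients.
Numerator leading term: 5x^2
Denominator leading term: 8x^2
Divide both by x^2:
lim = (5 - 4/x) / (8 + 3/x^2)
As x -> infinity, the 1/x and 1/x^2 terms vanish:
= 5/8 ≈ 0.63

0.63


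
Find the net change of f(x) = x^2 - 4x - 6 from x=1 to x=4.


Net change = f(b) - f(a)
f(x) = x^2 - 4x - 6
Compute f(4):
f(4) = 1 * 4^2 - 4 * 4 - 6
= 16 - 16 - 6
= -6
Compute f(1):
f(1) = 1 * 1^2 - 4 * 1 - 6
= 1 - 4 - 6
= -9
Net change = -6 - (-9) = 3

3


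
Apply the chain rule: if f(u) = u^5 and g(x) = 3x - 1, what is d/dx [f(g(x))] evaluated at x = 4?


Using the chain rule: (f(g(x)))' = f'(g(x)) * g'(x)
First, find g(4):
g(4) = 3 * 4 - 1 = 11
Next, f'(u) = 5u^4
And g'(x) = 3
So f'(g(4)) * g'(4)
= 5 * 11^4 * 3
= 5 * 14641 * 3
= 219615

219615


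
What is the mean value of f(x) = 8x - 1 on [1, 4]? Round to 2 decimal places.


Average value = 1/(b-a) * integral from a to b of f(x) dx
First compute the integral of 8x - 1:
F(x) = 4x^2 - x
F(4) = 4 * 16 - 1 * 4 = 60
F(1) = 4 * 1 - 1 * 1 = 3
Integral = 60 - 3 = 57
Average = 57 / (4 - 1) = 57 / 3
= 19 = 19.00

19.00


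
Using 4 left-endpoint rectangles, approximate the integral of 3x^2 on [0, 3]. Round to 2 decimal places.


Left Riemann sum uses left endpoints of each subinterval.
Interval: [0, 3], n = 4
dx = (3 - 0) / 4 = 3/4
Left endpoints: [0, 3/4, 3/2, 9/4]
f values: [0, 27/16, 27/4, 243/16]
Sum = dx * (sum of f values)
= 3/4 * 189/8
= 567/32 ≈ 17.72

17.72


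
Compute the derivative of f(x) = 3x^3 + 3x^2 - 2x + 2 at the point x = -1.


Differentiate f(x) = 3x^3 + 3x^2 - 2x + 2 term by term:
f'(x) = 9x^2 + 6x - 2
Substitute x = -1:
f'(-1) = 9 * (-1)^2 + 6 * (-1) - 2
= 9 - 6 - 2
= 1

1


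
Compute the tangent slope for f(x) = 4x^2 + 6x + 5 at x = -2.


The slope of the tangent line equals f'(x) at the point.
f(x) = 4x^2 + 6x + 5
f'(x) = 8x + 6
At x = -2:
f'(-2) = 8 * (-2) + 6
= -16 + 6
= -10

-10


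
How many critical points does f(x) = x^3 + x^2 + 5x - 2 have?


Find where f'(x) = 0:
f(x) = x^3 + x^2 + 5x - 2
f'(x) = 3x^2 + 2x + 5
This is a quadratic in x. Use the discriminant to count real roots.
Discriminant = (2)^2 - 4 * 3 * 5
= 4 - 60
= -56
Since discriminant < 0, f'(x) = 0 has no real solutions.
Number of critical points: 0

0


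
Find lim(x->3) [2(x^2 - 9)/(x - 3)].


Direct substitution gives 0/0, so we factor the numerator.
Factor: 2(x^2 - 9) = 2 * (x - 3)(x + 3)
Cancel the common factor (x - 3):
2(x^2 - 9)/(x - 3) = 2 * (x + 3)
Now substitute x = 3:
= 2 * (3 + 3) = 12

12


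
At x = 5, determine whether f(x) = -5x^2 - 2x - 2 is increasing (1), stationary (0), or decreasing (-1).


Compute f'(x) to determine behavior:
f'(x) = -10x - 2
f'(5) = -10 * 5 - 2
= -50 - 2
= -52
Since f'(5) < 0, the function is decreasing (-1)

-1


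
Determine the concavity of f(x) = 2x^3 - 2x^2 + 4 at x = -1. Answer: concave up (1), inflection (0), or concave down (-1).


Concavity is determined by the sign of f''(x).
f(x) = 2x^3 - 2x^2 + 4
f'(x) = 6x^2 - 4x
f''(x) = 12x - 4
f''(-1) = 12 * (-1) - 4
= -12 - 4
= -16
Since f''(-1) < 0, the function is concave down (-1)

-1


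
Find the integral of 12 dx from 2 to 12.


The integral of a constant k over [a, b] equals k * (b - a).
integral from 2 to 12 of 12 dx
= 12 * (12 - 2)
= 12 * 10
= 120

120


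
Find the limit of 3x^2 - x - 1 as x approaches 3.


Since polynomials are continuous, we use direct substitution.
lim(x->3) of 3x^2 - x - 1
= 3 * 3^2 - 1 * 3 - 1
= 27 - 3 - 1
= 23

23


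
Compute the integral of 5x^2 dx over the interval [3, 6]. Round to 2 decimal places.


Find the antiderivative of 5x^2:
F(x) = 5/3 * x^3
Apply the Fundamental Theorem of Calculus:
F(6) - F(3)
= 5/3 * 6^3 - 5/3 * 3^3
= 5/3 * (216 - 27)
= 5/3 * 189
= 315 = 315.00

315.00


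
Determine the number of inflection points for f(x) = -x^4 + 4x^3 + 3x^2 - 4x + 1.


Inflection points occur where f''(x) = 0 and concavity changes.
f(x) = -x^4 + 4x^3 + 3x^2 - 4x + 1
f'(x) = -4x^3 + 12x^2 + 6x - 4
f''(x) = -12x^2 + 24x + 6
This is a quadratic in x. Use the discriminant to count real roots.
Discriminant = (24)^2 - 4 * (-12) * 6
= 576 - (-288)
= 864
Since discriminant > 0, f''(x) = 0 has 2 distinct real solutions.
A quadratic with two distinct real roots changes sign at each root, so concavity changes at both.
Number of inflection points: 2

2


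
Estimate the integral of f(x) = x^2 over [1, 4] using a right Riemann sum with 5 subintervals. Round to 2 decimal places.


Right Riemann sum uses right endpoints of each subinterval.
Interval: [1, 4], n = 5
dx = (4 - 1) / 5 = 3/5
Right endpoints: [8/5, 11/5, 14/5, 17/5, 4]
f values: [64/25, 121/25, 196/25, 289/25, 16]
Sum = dx * (sum of f values)
= 3/5 * 214/5
= 642/25 = 25.68

25.68


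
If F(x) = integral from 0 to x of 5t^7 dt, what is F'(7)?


By the Fundamental Theorem of Calculus (Part 1):
If F(x) = integral from 0 to x of f(t) dt, then F'(x) = f(x)
Here f(t) = 5t^7
So F'(x) = 5x^7
Evaluate at x = 7:
F'(7) = 5 * 7^7
= 5 * 823543
= 4117715

4117715


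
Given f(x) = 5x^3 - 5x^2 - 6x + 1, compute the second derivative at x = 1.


First derivative:
f'(x) = 15x^2 - 10x - 6
Second derivative:
f''(x) = 30x - 10
Substitute x = 1:
f''(1) = 30 * 1 - 10
= 30 - 10
= 20

20


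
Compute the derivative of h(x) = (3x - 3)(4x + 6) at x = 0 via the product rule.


Let u(x) = 3x - 3 and v(x) = 4x + 6
u'(x) = 3
v'(x) = 4
Product rule: h'(x) = u'(x)*v(x) + u(x)*v'(x)
= 3 * (4x + 6) + (3x - 3) * 4
At x = 0:
u(0) = 3 * 0 - 3 = -3
v(0) = 4 * 0 + 6 = 6
h'(0) = 3 * 6 + (-3) * 4
= 18 - 12
= 6

6


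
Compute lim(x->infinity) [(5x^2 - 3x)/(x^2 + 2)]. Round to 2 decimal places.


For limits at infinity with equal-degree polynomials,
we compare leading coefficients.
Numerator leading term: 5x^2
Denominator leading term: x^2
Divide both by x^2:
lim = (5 - 3/x) / (1 + 2/x^2)
As x -> infinity, the 1/x and 1/x^2 terms vanish:
= 5/1 = 5 = 5.00

5.00


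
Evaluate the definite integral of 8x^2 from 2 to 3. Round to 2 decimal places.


Find the antiderivative of 8x^2:
F(x) = 8/3 * x^3
Apply the Fundamental Theorem of Calculus:
F(3) - F(2)
= 8/3 * 3^3 - 8/3 * 2^3
= 8/3 * (27 - 8)
= 8/3 * 19
= 152/3 ≈ 50.67

50.67


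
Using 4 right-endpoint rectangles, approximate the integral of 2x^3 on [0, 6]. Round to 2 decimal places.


Right Riemann sum uses right endpoints of each subinterval.
Interval: [0, 6], n = 4
dx = (6 - 0) / 4 = 3/2
Right endpoints: [3/2, 3, 9/2, 6]
f values: [27/4, 54, 729/4, 432]
Sum = dx * (sum of f values)
= 3/2 * 675
= 2025/2 = 1012.50

1012.50


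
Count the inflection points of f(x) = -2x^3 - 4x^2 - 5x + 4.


Inflection points occur where f''(x) = 0 and concavity changes.
f(x) = -2x^3 - 4x^2 - 5x + 4
f'(x) = -6x^2 - 8x - 5
f''(x) = -12x - 8
Set f''(x) = 0:
-12x - 8 = 0
x = 8 / (-12) = -2/3
Since f''(x) is linear (degree 1), it changes sign at this point.
Therefore there is exactly 1 inflection point.

1


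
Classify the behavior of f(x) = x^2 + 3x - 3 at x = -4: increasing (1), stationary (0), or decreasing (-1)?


Compute f'(x) to determine behavior:
f'(x) = 2x + 3
f'(-4) = 2 * (-4) + 3
= -8 + 3
= -5
Since f'(-4) < 0, the function is decreasing (-1)

-1


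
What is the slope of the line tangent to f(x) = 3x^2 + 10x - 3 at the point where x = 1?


The slope of the tangent line equals f'(x) at the point.
f(x) = 3x^2 + 10x - 3
f'(x) = 6x + 10
At x = 1:
f'(1) = 6 * 1 + 10
= 6 + 10
= 16

16


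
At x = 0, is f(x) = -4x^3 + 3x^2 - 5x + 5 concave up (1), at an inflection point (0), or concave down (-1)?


Concavity is determined by the sign of f''(x).
f(x) = -4x^3 + 3x^2 - 5x + 5
f'(x) = -12x^2 + 6x - 5
f''(x) = -24x + 6
f''(0) = -24 * 0 + 6
= 0 + 6
= 6
Since f''(0) > 0, the function is concave up (1)

1


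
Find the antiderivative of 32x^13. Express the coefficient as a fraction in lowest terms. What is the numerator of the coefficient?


Apply the power rule for integration:
integral of ax^n dx = a/(n+1) * x^(n+1) + C
integral of 32x^13 dx
= 32/14 * x^14 + C
= 16/7 * x^14 + C
The coefficient in lowest terms is 16/7, and its numerator is 16

16


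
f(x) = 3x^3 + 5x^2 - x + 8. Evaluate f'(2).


Differentiate f(x) = 3x^3 + 5x^2 - x + 8 term by term:
f'(x) = 9x^2 + 10x - 1
Substitute x = 2:
f'(2) = 9 * 2^2 + 10 * 2 - 1
= 36 + 20 - 1
= 55

55


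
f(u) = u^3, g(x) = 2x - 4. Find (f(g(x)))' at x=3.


Using the chain rule: (f(g(x)))' = f'(g(x)) * g'(x)
First, find g(3):
g(3) = 2 * 3 - 4 = 2
Next, f'(u) = 3u^2
And g'(x) = 2
So f'(g(3)) * g'(3)
= 3 * 2^2 * 2
= 3 * 4 * 2
= 24

24


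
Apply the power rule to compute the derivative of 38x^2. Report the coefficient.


We apply the power rule: d/dx [ax^n] = a*n * x^(n-1)
d/dx [38x^2]
= 38 * 2 * x^(2-1)
= 76x
The coefficient is 76

76


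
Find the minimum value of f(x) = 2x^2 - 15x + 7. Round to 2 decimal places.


For a quadratic f(x) = ax^2 + bx + c with a > 0, the minimum is at the vertex.
Vertex x-coordinate: x = -b/(2a)
x = -(-15) / (2 * 2)
x = 15/4
Substitute back to find the minimum value:
f(15/4) = 2 * (15/4)^2 - 15 * (15/4) + 7
= 225/8 - 225/4 + 7
= -169/8 ≈ -21.13

-21.13


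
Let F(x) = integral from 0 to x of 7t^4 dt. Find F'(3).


By the Fundamental Theorem of Calculus (Part 1):
If F(x) = integral from 0 to x of f(t) dt, then F'(x) = f(x)
Here f(t) = 7t^4
So F'(x) = 7x^4
Evaluate at x = 3:
F'(3) = 7 * 3^4
= 7 * 81
= 567

567


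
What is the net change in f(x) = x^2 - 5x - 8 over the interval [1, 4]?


Net change = f(b) - f(a)
f(x) = x^2 - 5x - 8
Compute f(4):
f(4) = 1 * 4^2 - 5 * 4 - 8
= 16 - 20 - 8
= -12
Compute f(1):
f(1) = 1 * 1^2 - 5 * 1 - 8
= 1 - 5 - 8
= -12
Net change = -12 - (-12) = 0

0


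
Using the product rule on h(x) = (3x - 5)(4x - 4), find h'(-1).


Let u(x) = 3x - 5 and v(x) = 4x - 4
u'(x) = 3
v'(x) = 4
Product rule: h'(x) = u'(x)*v(x) + u(x)*v'(x)
= 3 * (4x - 4) + (3x - 5) * 4
At x = -1:
u(-1) = 3 * (-1) - 5 = -8
v(-1) = 4 * (-1) - 4 = -8
h'(-1) = 3 * (-8) + (-8) * 4
= -24 - 32
= -56

-56


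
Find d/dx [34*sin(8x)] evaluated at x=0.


Apply the chain rule to differentiate 34*sin(8x):
d/dx [34*sin(8x)]
= 34 * cos(8x) * d/dx(8x)
= 34 * 8 * cos(8x)
= 272 * cos(8x)
Evaluate at x = 0:
= 272 * cos(0)
= 272 * 1
= 272

272


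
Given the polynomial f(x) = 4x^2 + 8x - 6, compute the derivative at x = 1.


Differentiate term by term using power and sum rules:
f(x) = 4x^2 + 8x - 6
f'(x) = 8x + 8
Substitute x = 1:
f'(1) = 8 * 1 + 8
= 8 + 8
= 16

16


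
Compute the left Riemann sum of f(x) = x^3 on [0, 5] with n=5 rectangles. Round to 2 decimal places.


Left Riemann sum uses left endpoints of each subinterval.
Interval: [0, 5], n = 5
dx = (5 - 0) / 5 = 1
Left endpoints: [0, 1, 2, 3, 4]
f values: [0, 1, 8, 27, 64]
Sum = dx * (sum of f values)
= 1 * 100
= 100 = 100.00

100.00


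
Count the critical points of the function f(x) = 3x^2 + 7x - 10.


Find where f'(x) = 0:
f'(x) = 6x + 7
Set f'(x) = 0:
6x + 7 = 0
x = -7 / 6 = -7/6
This is a linear equation in x, so there is exactly one solution.
Number of critical points: 1

1


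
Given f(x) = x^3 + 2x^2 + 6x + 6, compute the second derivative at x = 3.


First derivative:
f'(x) = 3x^2 + 4x + 6
Second derivative:
f''(x) = 6x + 4
Substitute x = 3:
f''(3) = 6 * 3 + 4
= 18 + 4
= 22

22


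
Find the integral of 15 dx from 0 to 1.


The integral of a constant k over [a, b] equals k * (b - a).
integral from 0 to 1 of 15 dx
= 15 * (1 - 0)
= 15 * 1
= 15

15


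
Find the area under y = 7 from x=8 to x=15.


The area under a constant function y = 7 is a rectangle.
Width = 15 - 8 = 7
Height = 7
Area = width * height
= 7 * 7
= 49

49


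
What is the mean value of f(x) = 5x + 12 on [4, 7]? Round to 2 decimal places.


Average value = 1/(b-a) * integral from a to b of f(x) dx
First compute the integral of 5x + 12:
F(x) = (5/2)x^2 + 12x
F(7) = 5/2 * 49 + 12 * 7 = 413/2
F(4) = 5/2 * 16 + 12 * 4 = 88
Integral = 413/2 - 88 = 237/2
Average = (237/2) / (7 - 4) = (237/2) / 3
= 79/2 = 39.50

39.50


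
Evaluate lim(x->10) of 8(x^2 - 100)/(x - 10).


Direct substitution gives 0/0, so we factor the numerator.
Factor: 8(x^2 - 100) = 8 * (x - 10)(x + 10)
Cancel the common factor (x - 10):
8(x^2 - 100)/(x - 10) = 8 * (x + 10)
Now substitute x = 10:
= 8 * (10 + 10) = 160

160


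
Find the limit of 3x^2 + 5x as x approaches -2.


Since polynomials are continuous, we use direct substitution.
lim(x->-2) of 3x^2 + 5x
= 3 * (-2)^2 + 5 * (-2) + 0
= 12 - 10 + 0
= 2

2


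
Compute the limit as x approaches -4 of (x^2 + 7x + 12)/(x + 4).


Direct substitution gives 0/0, so we factor the numerator.
Factor: (x^2 + 7x + 12) = (x + 4)(x + 3)
Cancel the common factor (x + 4):
(x^2 + 7x + 12)/(x + 4) = (x + 3)
Now substitute x = -4:
= (-4) - (-3) = -1

-1


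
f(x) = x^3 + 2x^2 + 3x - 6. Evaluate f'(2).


Differentiate f(x) = x^3 + 2x^2 + 3x - 6 term by term:
f'(x) = 3x^2 + 4x + 3
Substitute x = 2:
f'(2) = 3 * 2^2 + 4 * 2 + 3
= 12 + 8 + 3
= 23

23


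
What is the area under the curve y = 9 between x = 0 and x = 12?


The area under a constant function y = 9 is a rectangle.
Width = 12 - 0 = 12
Height = 9
Area = width * height
= 12 * 9
= 108

108


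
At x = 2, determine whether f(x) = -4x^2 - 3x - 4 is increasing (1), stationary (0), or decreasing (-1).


Compute f'(x) to determine behavior:
f'(x) = -8x - 3
f'(2) = -8 * 2 - 3
= -16 - 3
= -19
Since f'(2) < 0, the function is decreasing (-1)

-1


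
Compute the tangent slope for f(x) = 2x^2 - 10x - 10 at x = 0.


The slope of the tangent line equals f'(x) at the point.
f(x) = 2x^2 - 10x - 10
f'(x) = 4x - 10
At x = 0:
f'(0) = 4 * 0 - 10
= 0 - 10
= -10

-10


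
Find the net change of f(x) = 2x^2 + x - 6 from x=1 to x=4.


Net change = f(b) - f(a)
f(x) = 2x^2 + x - 6
Compute f(4):
f(4) = 2 * 4^2 + 1 * 4 - 6
= 32 + 4 - 6
= 30
Compute f(1):
f(1) = 2 * 1^2 + 1 * 1 - 6
= 2 + 1 - 6
= -3
Net change = 30 - (-3) = 33

33


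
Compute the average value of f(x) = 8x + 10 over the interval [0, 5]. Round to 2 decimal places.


Average value = 1/(b-a) * integral from a to b of f(x) dx
First compute the integral of 8x + 10:
F(x) = 4x^2 + 10x
F(5) = 4 * 25 + 10 * 5 = 150
F(0) = 4 * 0 + 10 * 0 = 0
Integral = 150 - 0 = 150
Average = 150 / (5 - 0) = 150 / 5
= 30 = 30.00

30.00


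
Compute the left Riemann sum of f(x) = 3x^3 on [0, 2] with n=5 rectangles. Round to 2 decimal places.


Left Riemann sum uses left endpoints of each subinterval.
Interval: [0, 2], n = 5
dx = (2 - 0) / 5 = 2/5
Left endpoints: [0, 2/5, 4/5, 6/5, 8/5]
f values: [0, 24/125, 192/125, 648/125, 1536/125]
Sum = dx * (sum of f values)
= 2/5 * 96/5
= 192/25 = 7.68

7.68


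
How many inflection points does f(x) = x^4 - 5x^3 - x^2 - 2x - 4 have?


Inflection points occur where f''(x) = 0 and concavity changes.
f(x) = x^4 - 5x^3 - x^2 - 2x - 4
f'(x) = 4x^3 - 15x^2 - 2x - 2
f''(x) = 12x^2 - 30x - 2
This is a quadratic in x. Use the discriminant to count real roots.
Discriminant = (-30)^2 - 4 * 12 * (-2)
= 900 - (-96)
= 996
Since discriminant > 0, f''(x) = 0 has 2 distinct real solutions.
A quadratic with two distinct real roots changes sign at each root, so concavity changes at both.
Number of inflection points: 2

2


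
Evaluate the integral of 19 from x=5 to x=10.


The integral of a constant k over [a, b] equals k * (b - a).
integral from 5 to 10 of 19 dx
= 19 * (10 - 5)
= 19 * 5
= 95

95


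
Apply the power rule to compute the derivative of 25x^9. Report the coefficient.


We apply the power rule: d/dx [ax^n] = a*n * x^(n-1)
d/dx [25x^9]
= 25 * 9 * x^(9-1)
= 225x^8
The coefficient is 225

225


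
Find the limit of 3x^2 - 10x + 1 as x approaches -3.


Since polynomials are continuous, we use direct substitution.
lim(x->-3) of 3x^2 - 10x + 1
= 3 * (-3)^2 - 10 * (-3) + 1
= 27 + 30 + 1
= 58

58


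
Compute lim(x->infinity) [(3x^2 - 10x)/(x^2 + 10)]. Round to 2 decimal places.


For limits at infinity with equal-degree polynomials,
we compare leading coefficients.
Numerator leading term: 3x^2
Denominator leading term: x^2
Divide both by x^2:
lim = (3 - 10/x) / (1 + 10/x^2)
As x -> infinity, the 1/x and 1/x^2 terms vanish:
= 3/1 = 3 = 3.00

3.00


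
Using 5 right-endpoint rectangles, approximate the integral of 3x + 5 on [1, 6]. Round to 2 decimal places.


Right Riemann sum uses right endpoints of each subinterval.
Interval: [1, 6], n = 5
dx = (6 - 1) / 5 = 1
Right endpoints: [2, 3, 4, 5, 6]
f values: [11, 14, 17, 20, 23]
Sum = dx * (sum of f values)
= 1 * 85
= 85 = 85.00

85.00


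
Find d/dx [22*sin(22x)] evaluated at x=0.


Apply the chain rule to differentiate 22*sin(22x):
d/dx [22*sin(22x)]
= 22 * cos(22x) * d/dx(22x)
= 22 * 22 * cos(22x)
= 484 * cos(22x)
Evaluate at x = 0:
= 484 * cos(0)
= 484 * 1
= 484

484


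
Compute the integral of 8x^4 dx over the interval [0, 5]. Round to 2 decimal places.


Find the antiderivative of 8x^4:
F(x) = 8/5 * x^5
Apply the Fundamental Theorem of Calculus:
F(5) - F(0)
= 8/5 * 5^5 - 8/5 * 0^5
= 8/5 * (3125 - 0)
= 8/5 * 3125
= 5000 = 5000.00

5000.00


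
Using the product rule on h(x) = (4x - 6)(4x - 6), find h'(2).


Let u(x) = 4x - 6 and v(x) = 4x - 6
u'(x) = 4
v'(x) = 4
Product rule: h'(x) = u'(x)*v(x) + u(x)*v'(x)
= 4 * (4x - 6) + (4x - 6) * 4
At x = 2:
u(2) = 4 * 2 - 6 = 2
v(2) = 4 * 2 - 6 = 2
h'(2) = 4 * 2 + 2 * 4
= 8 + 8
= 16

16


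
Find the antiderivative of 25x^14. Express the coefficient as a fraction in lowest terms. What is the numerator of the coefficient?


Apply the power rule for integration:
integral of ax^n dx = a/(n+1) * x^(n+1) + C
integral of 25x^14 dx
= 25/15 * x^15 + C
= 5/3 * x^15 + C
The coefficient in lowest terms is 5/3, and its numerator is 5

5


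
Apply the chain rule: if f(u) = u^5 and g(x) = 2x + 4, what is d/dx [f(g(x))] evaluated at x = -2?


Using the chain rule: (f(g(x)))' = f'(g(x)) * g'(x)
First, find g(-2):
g(-2) = 2 * (-2) + 4 = 0
Next, f'(u) = 5u^4
And g'(x) = 2
So f'(g(-2)) * g'(-2)
= 5 * 0^4 * 2
= 5 * 0 * 2
= 0

0


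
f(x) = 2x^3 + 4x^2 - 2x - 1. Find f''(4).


First derivative:
f'(x) = 6x^2 + 8x - 2
Second derivative:
f''(x) = 12x + 8
Substitute x = 4:
f''(4) = 12 * 4 + 8
= 48 + 8
= 56

56


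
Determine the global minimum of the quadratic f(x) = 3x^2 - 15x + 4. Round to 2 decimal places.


For a quadratic f(x) = ax^2 + bx + c with a > 0, the minimum is at the vertex.
Vertex x-coordinate: x = -b/(2a)
x = -(-15) / (2 * 3)
x = 15/6 = 5/2
Substitute back to find the minimum value:
f(5/2) = 3 * (5/2)^2 - 15 * (5/2) + 4
= 75/4 - 75/2 + 4
= -59/4 = -14.75

-14.75


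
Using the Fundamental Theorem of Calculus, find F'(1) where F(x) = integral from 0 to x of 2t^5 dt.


By the Fundamental Theorem of Calculus (Part 1):
If F(x) = integral from 0 to x of f(t) dt, then F'(x) = f(x)
Here f(t) = 2t^5
So F'(x) = 2x^5
Evaluate at x = 1:
F'(1) = 2 * 1^5
= 2 * 1
= 2

2


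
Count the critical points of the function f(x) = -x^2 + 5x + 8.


Find where f'(x) = 0:
f'(x) = -2x + 5
Set f'(x) = 0:
-2x + 5 = 0
x = -5 / (-2) = 5/2
This is a linear equation in x, so there is exactly one solution.
Number of critical points: 1

1


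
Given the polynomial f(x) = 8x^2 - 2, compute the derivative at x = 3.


Differentiate term by term using power and sum rules:
f(x) = 8x^2 - 2
f'(x) = 16x
Substitute x = 3:
f'(3) = 16 * 3 + 0
= 48 + 0
= 48

48


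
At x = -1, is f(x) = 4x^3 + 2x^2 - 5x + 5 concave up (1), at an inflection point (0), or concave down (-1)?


Concavity is determined by the sign of f''(x).
f(x) = 4x^3 + 2x^2 - 5x + 5
f'(x) = 12x^2 + 4x - 5
f''(x) = 24x + 4
f''(-1) = 24 * (-1) + 4
= -24 + 4
= -20
Since f''(-1) < 0, the function is concave down (-1)

-1


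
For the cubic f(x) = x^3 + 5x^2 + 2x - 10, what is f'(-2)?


Differentiate f(x) = x^3 + 5x^2 + 2x - 10 term by term:
f'(x) = 3x^2 + 10x + 2
Substitute x = -2:
f'(-2) = 3 * (-2)^2 + 10 * (-2) + 2
= 12 - 20 + 2
= -6

-6


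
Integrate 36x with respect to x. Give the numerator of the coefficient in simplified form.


Apply the power rule for integration:
integral of ax^n dx = a/(n+1) * x^(n+1) + C
integral of 36x dx
= 36/2 * x^2 + C
= 18 * x^2 + C
The coefficient in lowest terms is 18 = 18/1, so its numerator is 18

18


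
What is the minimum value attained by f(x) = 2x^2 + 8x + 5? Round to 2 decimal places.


For a quadratic f(x) = ax^2 + bx + c with a > 0, the minimum is at the vertex.
Vertex x-coordinate: x = -b/(2a)
x = -(8) / (2 * 2)
x = -8/4 = -2
Substitute back to find the minimum value:
f(-2) = 2 * (-2)^2 + 8 * (-2) + 5
= 8 - 16 + 5
= -3 = -3.00

-3.00


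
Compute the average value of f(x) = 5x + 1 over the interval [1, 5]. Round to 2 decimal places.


Average value = 1/(b-a) * integral from a to b of f(x) dx
First compute the integral of 5x + 1:
F(x) = (5/2)x^2 + x
F(5) = 5/2 * 25 + 1 * 5 = 135/2
F(1) = 5/2 * 1 + 1 * 1 = 7/2
Integral = 135/2 - 7/2 = 64
Average = 64 / (5 - 1) = 64 / 4
= 16 = 16.00

16.00


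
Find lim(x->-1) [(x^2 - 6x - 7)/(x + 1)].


Direct substitution gives 0/0, so we factor the numerator.
Factor: (x^2 - 6x - 7) = (x + 1)(x - 7)
Cancel the common factor (x + 1):
(x^2 - 6x - 7)/(x + 1) = (x - 7)
Now substitute x = -1:
= (-1) - (7) = -8

-8


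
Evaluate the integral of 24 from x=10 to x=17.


The integral of a constant k over [a, b] equals k * (b - a).
integral from 10 to 17 of 24 dx
= 24 * (17 - 10)
= 24 * 7
= 168

168


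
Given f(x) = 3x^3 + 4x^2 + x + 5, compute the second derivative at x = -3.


First derivative:
f'(x) = 9x^2 + 8x + 1
Second derivative:
f''(x) = 18x + 8
Substitute x = -3:
f''(-3) = 18 * (-3) + 8
= -54 + 8
= -46

-46


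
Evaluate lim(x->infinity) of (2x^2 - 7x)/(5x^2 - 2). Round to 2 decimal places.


For limits at infinity with equal-degree polynomials,
we compare leading coefficients.
Numerator leading term: 2x^2
Denominator leading term: 5x^2
Divide both by x^2:
lim = (2 - 7/x) / (5 - 2/x^2)
As x -> infinity, the 1/x and 1/x^2 terms vanish:
= 2/5 = 0.40

0.40


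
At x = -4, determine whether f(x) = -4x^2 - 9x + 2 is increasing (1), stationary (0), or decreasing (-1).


Compute f'(x) to determine behavior:
f'(x) = -8x - 9
f'(-4) = -8 * (-4) - 9
= 32 - 9
= 23
Since f'(-4) > 0, the function is increasing (1)

1


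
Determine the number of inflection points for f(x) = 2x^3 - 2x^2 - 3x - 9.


Inflection points occur where f''(x) = 0 and concavity changes.
f(x) = 2x^3 - 2x^2 - 3x - 9
f'(x) = 6x^2 - 4x - 3
f''(x) = 12x - 4
Set f''(x) = 0:
12x - 4 = 0
x = 4 / 12 = 1/3
Since f''(x) is linear (degree 1), it changes sign at this point.
Therefore there is exactly 1 inflection point.

1


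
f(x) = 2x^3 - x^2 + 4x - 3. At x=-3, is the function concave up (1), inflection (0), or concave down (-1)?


Concavity is determined by the sign of f''(x).
f(x) = 2x^3 - x^2 + 4x - 3
f'(x) = 6x^2 - 2x + 4
f''(x) = 12x - 2
f''(-3) = 12 * (-3) - 2
= -36 - 2
= -38
Since f''(-3) < 0, the function is concave down (-1)

-1


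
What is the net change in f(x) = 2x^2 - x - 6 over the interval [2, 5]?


Net change = f(b) - f(a)
f(x) = 2x^2 - x - 6
Compute f(5):
f(5) = 2 * 5^2 - 1 * 5 - 6
= 50 - 5 - 6
= 39
Compute f(2):
f(2) = 2 * 2^2 - 1 * 2 - 6
= 8 - 2 - 6
= 0
Net change = 39 - 0 = 39

39


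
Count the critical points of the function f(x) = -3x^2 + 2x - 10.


Find where f'(x) = 0:
f'(x) = -6x + 2
Set f'(x) = 0:
-6x + 2 = 0
x = -2 / (-6) = 1/3
This is a linear equation in x, so there is exactly one solution.
Number of critical points: 1

1


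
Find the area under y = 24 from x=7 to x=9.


The area under a constant function y = 24 is a rectangle.
Width = 9 - 7 = 2
Height = 24
Area = width * height
= 2 * 24
= 48

48


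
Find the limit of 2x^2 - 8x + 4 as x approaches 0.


Since polynomials are continuous, we use direct substitution.
lim(x->0) of 2x^2 - 8x + 4
= 2 * 0^2 - 8 * 0 + 4
= 0 + 0 + 4
= 4

4


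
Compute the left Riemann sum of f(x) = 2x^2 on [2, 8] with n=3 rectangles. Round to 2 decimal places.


Left Riemann sum uses left endpoints of each subinterval.
Interval: [2, 8], n = 3
dx = (8 - 2) / 3 = 2
Left endpoints: [2, 4, 6]
f values: [8, 32, 72]
Sum = dx * (sum of f values)
= 2 * 112
= 224 = 224.00

224.00


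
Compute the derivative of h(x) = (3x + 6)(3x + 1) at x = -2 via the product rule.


Let u(x) = 3x + 6 and v(x) = 3x + 1
u'(x) = 3
v'(x) = 3
Product rule: h'(x) = u'(x)*v(x) + u(x)*v'(x)
= 3 * (3x + 1) + (3x + 6) * 3
At x = -2:
u(-2) = 3 * (-2) + 6 = 0
v(-2) = 3 * (-2) + 1 = -5
h'(-2) = 3 * (-5) + 0 * 3
= -15 + 0
= -15

-15


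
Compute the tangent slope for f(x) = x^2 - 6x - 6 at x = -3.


The slope of the tangent line equals f'(x) at the point.
f(x) = x^2 - 6x - 6
f'(x) = 2x - 6
At x = -3:
f'(-3) = 2 * (-3) - 6
= -6 - 6
= -12

-12


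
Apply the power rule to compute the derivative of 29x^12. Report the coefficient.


We apply the power rule: d/dx [ax^n] = a*n * x^(n-1)
d/dx [29x^12]
= 29 * 12 * x^(12-1)
= 348x^11
The coefficient is 348

348


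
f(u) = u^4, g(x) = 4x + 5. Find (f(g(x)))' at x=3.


Using the chain rule: (f(g(x)))' = f'(g(x)) * g'(x)
First, find g(3):
g(3) = 4 * 3 + 5 = 17
Next, f'(u) = 4u^3
And g'(x) = 4
So f'(g(3)) * g'(3)
= 4 * 17^3 * 4
= 4 * 4913 * 4
= 78608

78608


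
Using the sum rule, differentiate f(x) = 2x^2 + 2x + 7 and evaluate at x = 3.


Differentiate term by term using power and sum rules:
f(x) = 2x^2 + 2x + 7
f'(x) = 4x + 2
Substitute x = 3:
f'(3) = 4 * 3 + 2
= 12 + 2
= 14

14


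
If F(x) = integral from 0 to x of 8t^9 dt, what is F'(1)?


By the Fundamental Theorem of Calculus (Part 1):
If F(x) = integral from 0 to x of f(t) dt, then F'(x) = f(x)
Here f(t) = 8t^9
So F'(x) = 8x^9
Evaluate at x = 1:
F'(1) = 8 * 1^9
= 8 * 1
= 8

8


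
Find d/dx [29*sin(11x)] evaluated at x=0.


Apply the chain rule to differentiate 29*sin(11x):
d/dx [29*sin(11x)]
= 29 * cos(11x) * d/dx(11x)
= 29 * 11 * cos(11x)
= 319 * cos(11x)
Evaluate at x = 0:
= 319 * cos(0)
= 319 * 1
= 319

319


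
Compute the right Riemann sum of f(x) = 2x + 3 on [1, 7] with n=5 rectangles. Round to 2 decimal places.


Right Riemann sum uses right endpoints of each subinterval.
Interval: [1, 7], n = 5
dx = (7 - 1) / 5 = 6/5
Right endpoints: [11/5, 17/5, 23/5, 29/5, 7]
f values: [37/5, 49/5, 61/5, 73/5, 17]
Sum = dx * (sum of f values)
= 6/5 * 61
= 366/5 = 73.20

73.20


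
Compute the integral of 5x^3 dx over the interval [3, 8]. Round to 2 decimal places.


Find the antiderivative of 5x^3:
F(x) = 5/4 * x^4
Apply the Fundamental Theorem of Calculus:
F(8) - F(3)
= 5/4 * 8^4 - 5/4 * 3^4
= 5/4 * (4096 - 81)
= 5/4 * 4015
= 20075/4 = 5018.75

5018.75


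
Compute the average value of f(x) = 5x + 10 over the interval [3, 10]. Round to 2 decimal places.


Average value = 1/(b-a) * integral from a to b of f(x) dx
First compute the integral of 5x + 10:
F(x) = (5/2)x^2 + 10x
F(10) = 5/2 * 100 + 10 * 10 = 350
F(3) = 5/2 * 9 + 10 * 3 = 105/2
Integral = 350 - 105/2 = 595/2
Average = (595/2) / (10 - 3) = (595/2) / 7
= 85/2 = 42.50

42.50


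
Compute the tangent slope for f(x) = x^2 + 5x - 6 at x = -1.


The slope of the tangent line equals f'(x) at the point.
f(x) = x^2 + 5x - 6
f'(x) = 2x + 5
At x = -1:
f'(-1) = 2 * (-1) + 5
= -2 + 5
= 3

3


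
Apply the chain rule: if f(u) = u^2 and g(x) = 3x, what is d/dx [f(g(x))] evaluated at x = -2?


Using the chain rule: (f(g(x)))' = f'(g(x)) * g'(x)
First, find g(-2):
g(-2) = 3 * (-2) + 0 = -6
Next, f'(u) = 2u
And g'(x) = 3
So f'(g(-2)) * g'(-2)
= 2 * (-6) * 3
= -36

-36


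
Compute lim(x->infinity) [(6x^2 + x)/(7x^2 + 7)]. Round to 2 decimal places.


For limits at infinity with equal-degree polynomials,
we compare leading coefficients.
Numerator leading term: 6x^2
Denominator leading term: 7x^2
Divide both by x^2:
lim = (6 + 1/x) / (7 + 7/x^2)
As x -> infinity, the 1/x and 1/x^2 terms vanish:
= 6/7 ≈ 0.86

0.86


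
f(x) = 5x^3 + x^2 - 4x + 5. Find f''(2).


First derivative:
f'(x) = 15x^2 + 2x - 4
Second derivative:
f''(x) = 30x + 2
Substitute x = 2:
f''(2) = 30 * 2 + 2
= 60 + 2
= 62

62


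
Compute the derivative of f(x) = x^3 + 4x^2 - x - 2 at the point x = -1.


Differentiate f(x) = x^3 + 4x^2 - x - 2 term by term:
f'(x) = 3x^2 + 8x - 1
Substitute x = -1:
f'(-1) = 3 * (-1)^2 + 8 * (-1) - 1
= 3 - 8 - 1
= -6

-6


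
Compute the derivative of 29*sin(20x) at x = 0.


Apply the chain rule to differentiate 29*sin(20x):
d/dx [29*sin(20x)]
= 29 * cos(20x) * d/dx(20x)
= 29 * 20 * cos(20x)
= 580 * cos(20x)
Evaluate at x = 0:
= 580 * cos(0)
= 580 * 1
= 580

580


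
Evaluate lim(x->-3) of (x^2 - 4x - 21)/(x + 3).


Direct substitution gives 0/0, so we factor the numerator.
Factor: (x^2 - 4x - 21) = (x + 3)(x - 7)
Cancel the common factor (x + 3):
(x^2 - 4x - 21)/(x + 3) = (x - 7)
Now substitute x = -3:
= (-3) - (7) = -10

-10


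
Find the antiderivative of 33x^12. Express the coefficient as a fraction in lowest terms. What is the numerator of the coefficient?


Apply the power rule for integration:
integral of ax^n dx = a/(n+1) * x^(n+1) + C
integral of 33x^12 dx
= 33/13 * x^13 + C
The coefficient in lowest terms is 33/13, and its numerator is 33

33


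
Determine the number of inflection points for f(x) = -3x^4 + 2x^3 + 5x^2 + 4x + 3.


Inflection points occur where f''(x) = 0 and concavity changes.
f(x) = -3x^4 + 2x^3 + 5x^2 + 4x + 3
f'(x) = -12x^3 + 6x^2 + 10x + 4
f''(x) = -36x^2 + 12x + 10
This is a quadratic in x. Use the discriminant to count real roots.
Discriminant = (12)^2 - 4 * (-36) * 10
= 144 - (-1440)
= 1584
Since discriminant > 0, f''(x) = 0 has 2 distinct real solutions.
A quadratic with two distinct real roots changes sign at each root, so concavity changes at both.
Number of inflection points: 2

2


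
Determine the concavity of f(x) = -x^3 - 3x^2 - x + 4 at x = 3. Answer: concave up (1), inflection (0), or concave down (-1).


Concavity is determined by the sign of f''(x).
f(x) = -x^3 - 3x^2 - x + 4
f'(x) = -3x^2 - 6x - 1
f''(x) = -6x - 6
f''(3) = -6 * 3 - 6
= -18 - 6
= -24
Since f''(3) < 0, the function is concave down (-1)

-1


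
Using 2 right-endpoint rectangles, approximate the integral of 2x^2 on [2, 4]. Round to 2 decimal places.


Right Riemann sum uses right endpoints of each subinterval.
Interval: [2, 4], n = 2
dx = (4 - 2) / 2 = 1
Right endpoints: [3, 4]
f values: [18, 32]
Sum = dx * (sum of f values)
= 1 * 50
= 50 = 50.00

50.00


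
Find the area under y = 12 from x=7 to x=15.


The area under a constant function y = 12 is a rectangle.
Width = 15 - 7 = 8
Height = 12
Area = width * height
= 8 * 12
= 96

96


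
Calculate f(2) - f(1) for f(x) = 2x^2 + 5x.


Net change = f(b) - f(a)
f(x) = 2x^2 + 5x
Compute f(2):
f(2) = 2 * 2^2 + 5 * 2 + 0
= 8 + 10 + 0
= 18
Compute f(1):
f(1) = 2 * 1^2 + 5 * 1 + 0
= 2 + 5 + 0
= 7
Net change = 18 - 7 = 11

11


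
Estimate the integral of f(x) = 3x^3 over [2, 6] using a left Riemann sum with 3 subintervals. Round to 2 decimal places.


Left Riemann sum uses left endpoints of each subinterval.
Interval: [2, 6], n = 3
dx = (6 - 2) / 3 = 4/3
Left endpoints: [2, 10/3, 14/3]
f values: [24, 1000/9, 2744/9]
Sum = dx * (sum of f values)
= 4/3 * 440
= 1760/3 ≈ 586.67

586.67


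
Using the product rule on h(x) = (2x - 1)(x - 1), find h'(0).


Let u(x) = 2x - 1 and v(x) = x - 1
u'(x) = 2
v'(x) = 1
Product rule: h'(x) = u'(x)*v(x) + u(x)*v'(x)
= 2 * (x - 1) + (2x - 1) * 1
At x = 0:
u(0) = 2 * 0 - 1 = -1
v(0) = 1 * 0 - 1 = -1
h'(0) = 2 * (-1) + (-1) * 1
= -2 - 1
= -3

-3


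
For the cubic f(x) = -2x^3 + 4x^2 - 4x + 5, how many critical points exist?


Find where f'(x) = 0:
f(x) = -2x^3 + 4x^2 - 4x + 5
f'(x) = -6x^2 + 8x - 4
This is a quadratic in x. Use the discriminant to count real roots.
Discriminant = (8)^2 - 4 * (-6) * (-4)
= 64 - 96
= -32
Since discriminant < 0, f'(x) = 0 has no real solutions.
Number of critical points: 0

0


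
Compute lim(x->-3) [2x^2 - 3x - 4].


Since polynomials are continuous, we use direct substitution.
lim(x->-3) of 2x^2 - 3x - 4
= 2 * (-3)^2 - 3 * (-3) - 4
= 18 + 9 - 4
= 23

23


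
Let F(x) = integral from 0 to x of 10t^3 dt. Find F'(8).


By the Fundamental Theorem of Calculus (Part 1):
If F(x) = integral from 0 to x of f(t) dt, then F'(x) = f(x)
Here f(t) = 10t^3
So F'(x) = 10x^3
Evaluate at x = 8:
F'(8) = 10 * 8^3
= 10 * 512
= 5120

5120


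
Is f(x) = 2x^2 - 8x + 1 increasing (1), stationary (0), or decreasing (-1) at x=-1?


Compute f'(x) to determine behavior:
f'(x) = 4x - 8
f'(-1) = 4 * (-1) - 8
= -4 - 8
= -12
Since f'(-1) < 0, the function is decreasing (-1)

-1


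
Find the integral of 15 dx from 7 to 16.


The integral of a constant k over [a, b] equals k * (b - a).
integral from 7 to 16 of 15 dx
= 15 * (16 - 7)
= 15 * 9
= 135

135


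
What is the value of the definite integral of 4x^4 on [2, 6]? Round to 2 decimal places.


Find the antiderivative of 4x^4:
F(x) = 4/5 * x^5
Apply the Fundamental Theorem of Calculus:
F(6) - F(2)
= 4/5 * 6^5 - 4/5 * 2^5
= 4/5 * (7776 - 32)
= 4/5 * 7744
= 30976/5 = 6195.20

6195.20


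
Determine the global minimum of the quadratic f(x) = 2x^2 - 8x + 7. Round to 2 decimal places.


For a quadratic f(x) = ax^2 + bx + c with a > 0, the minimum is at the vertex.
Vertex x-coordinate: x = -b/(2a)
x = -(-8) / (2 * 2)
x = 8/4 = 2
Substitute back to find the minimum value:
f(2) = 2 * 2^2 - 8 * 2 + 7
= 8 - 16 + 7
= -1 = -1.00

-1.00


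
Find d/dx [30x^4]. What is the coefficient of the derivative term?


We apply the power rule: d/dx [ax^n] = a*n * x^(n-1)
d/dx [30x^4]
= 30 * 4 * x^(4-1)
= 120x^3
The coefficient is 120

120


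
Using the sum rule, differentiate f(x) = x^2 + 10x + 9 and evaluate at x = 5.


Differentiate term by term using power and sum rules:
f(x) = x^2 + 10x + 9
f'(x) = 2x + 10
Substitute x = 5:
f'(5) = 2 * 5 + 10
= 10 + 10
= 20

20


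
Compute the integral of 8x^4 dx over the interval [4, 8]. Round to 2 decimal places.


Find the antiderivative of 8x^4:
F(x) = 8/5 * x^5
Apply the Fundamental Theorem of Calculus:
F(8) - F(4)
= 8/5 * 8^5 - 8/5 * 4^5
= 8/5 * (32768 - 1024)
= 8/5 * 31744
= 253952/5 = 50790.40

50790.40


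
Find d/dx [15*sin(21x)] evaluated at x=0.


Apply the chain rule to differentiate 15*sin(21x):
d/dx [15*sin(21x)]
= 15 * cos(21x) * d/dx(21x)
= 15 * 21 * cos(21x)
= 315 * cos(21x)
Evaluate at x = 0:
= 315 * cos(0)
= 315 * 1
= 315

315


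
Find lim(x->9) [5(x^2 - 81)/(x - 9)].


Direct substitution gives 0/0, so we factor the numerator.
Factor: 5(x^2 - 81) = 5 * (x - 9)(x + 9)
Cancel the common factor (x - 9):
5(x^2 - 81)/(x - 9) = 5 * (x + 9)
Now substitute x = 9:
= 5 * (9 + 9) = 90

90


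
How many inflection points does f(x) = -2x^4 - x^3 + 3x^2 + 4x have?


Inflection points occur where f''(x) = 0 and concavity changes.
f(x) = -2x^4 - x^3 + 3x^2 + 4x
f'(x) = -8x^3 - 3x^2 + 6x + 4
f''(x) = -24x^2 - 6x + 6
This is a quadratic in x. Use the discriminant to count real roots.
Discriminant = (-6)^2 - 4 * (-24) * 6
= 36 - (-576)
= 612
Since discriminant > 0, f''(x) = 0 has 2 distinct real solutions.
A quadratic with two distinct real roots changes sign at each root, so concavity changes at both.
Number of inflection points: 2

2


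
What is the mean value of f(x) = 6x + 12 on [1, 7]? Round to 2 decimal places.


Average value = 1/(b-a) * integral from a to b of f(x) dx
First compute the integral of 6x + 12:
F(x) = 3x^2 + 12x
F(7) = 3 * 49 + 12 * 7 = 231
F(1) = 3 * 1 + 12 * 1 = 15
Integral = 231 - 15 = 216
Average = 216 / (7 - 1) = 216 / 6
= 36 = 36.00

36.00


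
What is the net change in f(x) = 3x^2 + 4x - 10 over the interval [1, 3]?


Net change = f(b) - f(a)
f(x) = 3x^2 + 4x - 10
Compute f(3):
f(3) = 3 * 3^2 + 4 * 3 - 10
= 27 + 12 - 10
= 29
Compute f(1):
f(1) = 3 * 1^2 + 4 * 1 - 10
= 3 + 4 - 10
= -3
Net change = 29 - (-3) = 32

32


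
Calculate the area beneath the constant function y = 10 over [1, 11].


The area under a constant function y = 10 is a rectangle.
Width = 11 - 1 = 10
Height = 10
Area = width * height
= 10 * 10
= 100

100


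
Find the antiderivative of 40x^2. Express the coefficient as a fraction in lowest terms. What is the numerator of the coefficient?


Apply the power rule for integration:
integral of ax^n dx = a/(n+1) * x^(n+1) + C
integral of 40x^2 dx
= 40/3 * x^3 + C
The coefficient in lowest terms is 40/3, and its numerator is 40

40


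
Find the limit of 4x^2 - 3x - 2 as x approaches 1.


Since polynomials are continuous, we use direct substitution.
lim(x->1) of 4x^2 - 3x - 2
= 4 * 1^2 - 3 * 1 - 2
= 4 - 3 - 2
= -1

-1
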